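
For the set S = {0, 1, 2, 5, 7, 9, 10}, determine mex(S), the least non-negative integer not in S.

The values 0, 1, 2 are all present; 3 is the first non-negative integer missing from the set.

3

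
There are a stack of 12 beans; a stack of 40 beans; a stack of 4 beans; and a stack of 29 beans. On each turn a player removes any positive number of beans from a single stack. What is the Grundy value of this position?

61

Nim-sum: 12 ⊕ 40 ⊕ 4 ⊕ 29 = 61.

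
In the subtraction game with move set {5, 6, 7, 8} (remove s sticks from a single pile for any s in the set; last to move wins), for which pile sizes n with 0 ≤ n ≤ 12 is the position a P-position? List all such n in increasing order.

0, 1, 2, 3, 4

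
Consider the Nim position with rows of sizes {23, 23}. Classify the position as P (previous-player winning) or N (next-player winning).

P-position

Nim-sum: 23 ^ 23 = 0.
The nim-sum is 0, so this is a P-position: the player to move is in a losing position under optimal play.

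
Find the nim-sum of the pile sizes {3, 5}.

6

In binary:
  011  (3)
  101  (5)
  ---
  110  (6)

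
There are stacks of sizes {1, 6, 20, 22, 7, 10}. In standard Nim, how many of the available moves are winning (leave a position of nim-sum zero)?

1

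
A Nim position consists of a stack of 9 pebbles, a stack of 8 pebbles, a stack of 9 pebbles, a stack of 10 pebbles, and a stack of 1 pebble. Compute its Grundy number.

3

In binary:
  1001  (9)
  1000  (8)
  1001  (9)
  1010  (10)
  0001  (1)
  ----
  0011  (3)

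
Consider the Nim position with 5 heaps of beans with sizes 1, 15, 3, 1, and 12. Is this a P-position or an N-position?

P-position

Compute the nim-sum pairwise:
1 XOR 15 = 14
14 XOR 3 = 13
13 XOR 1 = 12
12 XOR 12 = 0
The nim-sum is 0, so this is a P-position: the player to move is in a losing position under optimal play.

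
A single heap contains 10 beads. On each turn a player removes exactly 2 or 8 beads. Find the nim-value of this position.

Compute g(0), g(1), … for moves {2, 8}:
g(0) = mex{} = 0
g(1) = mex{} = 0
g(2) = mex{0} = 1
g(3) = mex{0} = 1
g(4) = mex{1} = 0
g(5) = mex{1} = 0
g(6) = mex{0} = 1
g(7) = mex{0} = 1
g(8) = mex{0,1} = 2
g(9) = mex{0,1} = 2
g(10) = mex{1,2} = 0
So g(10) = 0.

0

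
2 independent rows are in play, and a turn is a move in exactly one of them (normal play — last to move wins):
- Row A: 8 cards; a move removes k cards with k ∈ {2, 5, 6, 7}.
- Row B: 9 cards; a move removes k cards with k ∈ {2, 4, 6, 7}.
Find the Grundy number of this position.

Build the Grundy sequence for row A with g(k) = mex{g(k−s) : s ∈ {2, 5, 6, 7}, s ≤ k}:
k:     0  1  2  3  4  5  6  7  8
g(k):  0  0  1  1  0  2  1  3  2
So g(8) = 2.
Grundy values for row B (subtraction set {2, 4, 6, 7}):
g(0) = mex{} = 0
g(1) = mex{} = 0
g(2) = mex{0} = 1
g(3) = mex{0} = 1
g(4) = mex{0,1} = 2
g(5) = mex{0,1} = 2
g(6) = mex{0,1,2} = 3
g(7) = mex{0,1,2} = 3
g(8) = mex{0,1,2,3} = 4
g(9) = mex{1,2,3} = 0
So g(9) = 0.
By the Sprague-Grundy theorem, the Grundy value of a sum of independent games is the XOR of the component values.
Combined value = 2 ⊕ 0 = 2.

2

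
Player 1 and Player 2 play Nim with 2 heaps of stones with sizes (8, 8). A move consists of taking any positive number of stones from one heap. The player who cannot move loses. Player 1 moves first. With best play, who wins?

Compute the nim-sum pairwise:
8 ^ 8 = 0
The nim-sum is 0, so this is a P-position: the player to move is in a losing position under optimal play; Player 1 is about to move from it and so loses — Player 2 wins.

Player 2 wins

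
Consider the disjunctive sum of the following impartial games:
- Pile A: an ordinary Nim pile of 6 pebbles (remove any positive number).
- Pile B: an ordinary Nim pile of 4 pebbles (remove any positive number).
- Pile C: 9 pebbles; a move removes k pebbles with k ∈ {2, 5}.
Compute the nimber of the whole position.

Pile A is a plain Nim pile of size 6, so its Grundy value is 6.
Pile B is a plain Nim pile of size 4, so its Grundy value is 4.
Grundy values for pile C (subtraction set {2, 5}):
g(0) = mex{} = 0
g(1) = mex{} = 0
g(2) = mex{0} = 1
g(3) = mex{0} = 1
g(4) = mex{1} = 0
g(5) = mex{0,1} = 2
g(6) = mex{0} = 1
g(7) = mex{1,2} = 0
g(8) = mex{1} = 0
g(9) = mex{0} = 1
So g(9) = 1.
By the Sprague-Grundy theorem, the Grundy value of a sum of independent games is the XOR of the component values.
Combined value = 6 ⊕ 4 ⊕ 1 = 3.

3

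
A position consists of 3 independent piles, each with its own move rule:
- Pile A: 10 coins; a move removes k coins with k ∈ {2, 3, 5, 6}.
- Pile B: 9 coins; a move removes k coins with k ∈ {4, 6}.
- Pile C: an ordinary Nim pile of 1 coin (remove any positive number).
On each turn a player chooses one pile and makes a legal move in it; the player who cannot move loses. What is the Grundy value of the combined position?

2

Grundy values for pile A (subtraction set {2, 3, 5, 6}):
k:     0  1  2  3  4  5  6  7  8  9 10
g(k):  0  0  1  1  2  2  3  3  0  0  1
So g(10) = 1.
Grundy values for pile B (subtraction set {4, 6}):
k:     0  1  2  3  4  5  6  7  8  9
g(k):  0  0  0  0  1  1  1  1  2  2
So g(9) = 2.
Pile C is a plain Nim pile of size 1, so its Grundy value is 1.
The value of a disjunctive sum is the nim-sum of the parts.
Combined value = 1 ⊕ 2 ⊕ 1 = 2.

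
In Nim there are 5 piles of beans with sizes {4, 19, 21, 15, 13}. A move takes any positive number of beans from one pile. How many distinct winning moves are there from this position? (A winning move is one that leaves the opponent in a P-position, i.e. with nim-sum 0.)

0

In binary:
  00100  (4)
  10011  (19)
  10101  (21)
  01111  (15)
  01101  (13)
  -----
  00000  (0)
The nim-sum is already 0, so every move leaves a nonzero nim-sum — there are no winning moves.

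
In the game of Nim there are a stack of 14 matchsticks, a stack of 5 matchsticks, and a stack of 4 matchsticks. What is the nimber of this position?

In binary:
  1110  (14)
  0101  (5)
  0100  (4)
  ----
  1111  (15)

15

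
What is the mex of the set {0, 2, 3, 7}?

0 is in the set but 1 is not, so the mex is 1.

1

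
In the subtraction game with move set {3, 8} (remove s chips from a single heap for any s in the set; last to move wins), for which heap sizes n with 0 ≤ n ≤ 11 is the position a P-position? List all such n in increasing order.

Build the Grundy sequence with g(k) = mex{g(k−s) : s ∈ {3, 8}, s ≤ k}:
g(0) = mex{} = 0
g(1) = mex{} = 0
g(2) = mex{} = 0
g(3) = mex{0} = 1
g(4) = mex{0} = 1
g(5) = mex{0} = 1
g(6) = mex{1} = 0
g(7) = mex{1} = 0
g(8) = mex{0,1} = 2
g(9) = mex{0} = 1
g(10) = mex{0} = 1
g(11) = mex{1,2} = 0
The P-positions (g = 0) in 0..11 are 0, 1, 2, 6, 7, 11.

0, 1, 2, 6, 7, 11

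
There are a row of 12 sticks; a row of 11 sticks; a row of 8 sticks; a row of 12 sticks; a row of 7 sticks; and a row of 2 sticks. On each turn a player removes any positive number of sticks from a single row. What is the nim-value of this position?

6

Compute the nim-sum pairwise:
12 XOR 11 = 7
7 XOR 8 = 15
15 XOR 12 = 3
3 XOR 7 = 4
4 XOR 2 = 6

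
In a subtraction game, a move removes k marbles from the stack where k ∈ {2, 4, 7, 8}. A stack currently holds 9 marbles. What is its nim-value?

4

Build the Grundy sequence with g(k) = mex{g(k−s) : s ∈ {2, 4, 7, 8}, s ≤ k}:
k:     0  1  2  3  4  5  6  7  8  9
g(k):  0  0  1  1  2  2  0  3  1  4
So g(9) = 4.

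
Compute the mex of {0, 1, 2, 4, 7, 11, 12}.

The values 0, 1, 2 are all present; 3 is the first non-negative integer missing from the set.

3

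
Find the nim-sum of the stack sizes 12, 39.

43

Compute the nim-sum pairwise:
12 XOR 39 = 43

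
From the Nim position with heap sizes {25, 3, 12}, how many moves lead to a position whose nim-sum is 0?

Nim-sum: 25 XOR 3 XOR 12 = 22.
The overall nim-sum is X = 22. A heap of size p has a winning move iff p XOR X < p (reduce it to p XOR X).
  25: 25 XOR 22 = 15 < 25 — winning move (to 15).
  3: 3 XOR 22 = 21 ≥ 3 — no move.
  12: 12 XOR 22 = 26 ≥ 12 — no move.
That gives 1 winning move.

1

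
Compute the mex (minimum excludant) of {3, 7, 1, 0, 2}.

4

The values 0, 1, 2, 3 are all present; 4 is the first non-negative integer missing from the set.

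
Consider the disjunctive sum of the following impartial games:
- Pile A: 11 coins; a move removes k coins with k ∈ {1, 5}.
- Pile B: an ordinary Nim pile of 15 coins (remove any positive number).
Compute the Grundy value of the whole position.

14

Grundy values for pile A (subtraction set {1, 5}):
g(0) = mex{} = 0
g(1) = mex{0} = 1
g(2) = mex{1} = 0
g(3) = mex{0} = 1
g(4) = mex{1} = 0
g(5) = mex{0} = 1
g(6) = mex{1} = 0
g(7) = mex{0} = 1
g(8) = mex{1} = 0
g(9) = mex{0} = 1
g(10) = mex{1} = 0
g(11) = mex{0} = 1
So g(11) = 1.
Pile B is a plain Nim pile of size 15, so its Grundy value is 15.
By the Sprague-Grundy theorem, the Grundy value of a sum of independent games is the XOR of the component values.
Combined value = 1 XOR 15 = 14.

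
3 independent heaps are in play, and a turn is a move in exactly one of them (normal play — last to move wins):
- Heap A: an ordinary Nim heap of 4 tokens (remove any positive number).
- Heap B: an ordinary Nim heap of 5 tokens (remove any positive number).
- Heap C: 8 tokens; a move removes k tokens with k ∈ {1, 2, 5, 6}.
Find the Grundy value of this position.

0

Heap A is a plain Nim heap of size 4, so its Grundy value is 4.
Heap B is a plain Nim heap of size 5, so its Grundy value is 5.
Grundy values for heap C (subtraction set {1, 2, 5, 6}):
k:     0  1  2  3  4  5  6  7  8
g(k):  0  1  2  0  1  2  3  0  1
So g(8) = 1.
By the Sprague-Grundy theorem, the Grundy value of a sum of independent games is the XOR of the component values.
Combined value = 4 XOR 5 XOR 1 = 0.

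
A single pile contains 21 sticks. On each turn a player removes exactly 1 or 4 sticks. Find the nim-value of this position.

1

Grundy values for subtraction set {1, 4}:
k:     0  1  2  3  4  5  6  7  8  9 10 11 12 13 14 15 16 17 18 19 20 21
g(k):  0  1  0  1  2  0  1  0  1  2  0  1  0  1  2  0  1  0  1  2  0  1
So g(21) = 1.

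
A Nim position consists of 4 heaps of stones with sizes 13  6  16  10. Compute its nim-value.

Write each in binary and XOR column by column:
  01101  (13)
  00110  (6)
  10000  (16)
  01010  (10)
  -----
  10001  (17)

17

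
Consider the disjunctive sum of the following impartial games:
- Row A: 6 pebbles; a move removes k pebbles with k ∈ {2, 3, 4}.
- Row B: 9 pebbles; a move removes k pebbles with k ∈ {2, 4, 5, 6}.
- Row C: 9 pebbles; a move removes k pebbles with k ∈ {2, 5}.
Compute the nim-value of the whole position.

For row A, compute g(0), g(1), … with moves {2, 3, 4}:
k:     0  1  2  3  4  5  6
g(k):  0  0  1  1  2  2  0
So g(6) = 0.
Grundy values for row B (subtraction set {2, 4, 5, 6}):
g(0) = mex{} = 0
g(1) = mex{} = 0
g(2) = mex{0} = 1
g(3) = mex{0} = 1
g(4) = mex{0,1} = 2
g(5) = mex{0,1} = 2
g(6) = mex{0,1,2} = 3
g(7) = mex{0,1,2} = 3
g(8) = mex{1,2,3} = 0
g(9) = mex{1,2,3} = 0
So g(9) = 0.
Build the Grundy sequence for row C with g(k) = mex{g(k−s) : s ∈ {2, 5}, s ≤ k}:
g(0) = mex{} = 0
g(1) = mex{} = 0
g(2) = mex{0} = 1
g(3) = mex{0} = 1
g(4) = mex{1} = 0
g(5) = mex{0,1} = 2
g(6) = mex{0} = 1
g(7) = mex{1,2} = 0
g(8) = mex{1} = 0
g(9) = mex{0} = 1
So g(9) = 1.
By the Sprague-Grundy theorem, the Grundy value of a sum of independent games is the XOR of the component values.
Combined value = 0 XOR 0 XOR 1 = 1.

1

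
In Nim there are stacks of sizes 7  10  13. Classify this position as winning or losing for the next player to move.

Compute the nim-sum pairwise:
7 ^ 10 = 13
13 ^ 13 = 0
The nim-sum is 0, so this is a P-position: the player to move is in a losing position under optimal play.

Losing position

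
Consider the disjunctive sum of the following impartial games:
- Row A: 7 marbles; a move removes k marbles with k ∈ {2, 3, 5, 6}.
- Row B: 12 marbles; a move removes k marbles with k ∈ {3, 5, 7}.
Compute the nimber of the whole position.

Grundy values for row A (subtraction set {2, 3, 5, 6}):
g(0) = mex{} = 0
g(1) = mex{} = 0
g(2) = mex{0} = 1
g(3) = mex{0} = 1
g(4) = mex{0,1} = 2
g(5) = mex{0,1} = 2
g(6) = mex{0,1,2} = 3
g(7) = mex{0,1,2} = 3
So g(7) = 3.
Build the Grundy sequence for row B with g(k) = mex{g(k−s) : s ∈ {3, 5, 7}, s ≤ k}:
g(0) = mex{} = 0
g(1) = mex{} = 0
g(2) = mex{} = 0
g(3) = mex{0} = 1
g(4) = mex{0} = 1
g(5) = mex{0} = 1
g(6) = mex{0,1} = 2
g(7) = mex{0,1} = 2
g(8) = mex{0,1} = 2
g(9) = mex{0,1,2} = 3
g(10) = mex{1,2} = 0
g(11) = mex{1,2} = 0
g(12) = mex{1,2,3} = 0
So g(12) = 0.
By the Sprague-Grundy theorem, the Grundy value of a sum of independent games is the XOR of the component values.
Combined value = 3 XOR 0 = 3.

3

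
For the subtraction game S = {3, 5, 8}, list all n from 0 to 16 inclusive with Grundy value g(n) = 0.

Compute g(0), g(1), … for moves {3, 5, 8}:
k:     0  1  2  3  4  5  6  7  8  9 10 11 12 13 14 15 16
g(k):  0  0  0  1  1  1  2  2  2  3  3  0  0  0  1  1  1
The P-positions (g = 0) in 0..16 are 0, 1, 2, 11, 12, 13.

0, 1, 2, 11, 12, 13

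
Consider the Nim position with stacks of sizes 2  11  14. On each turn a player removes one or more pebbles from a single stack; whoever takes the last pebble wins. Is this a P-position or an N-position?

N-position

Nim-sum: 2 ⊕ 11 ⊕ 14 = 7.
The nim-sum is 7 ≠ 0, so this is an N-position: the player to move can win.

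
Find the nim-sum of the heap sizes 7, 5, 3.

1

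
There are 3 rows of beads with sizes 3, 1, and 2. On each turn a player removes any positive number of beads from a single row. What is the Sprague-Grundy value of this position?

Bitwise XOR of the heap sizes:
  11  (3)
  01  (1)
  10  (2)
  --
  00  (0)

0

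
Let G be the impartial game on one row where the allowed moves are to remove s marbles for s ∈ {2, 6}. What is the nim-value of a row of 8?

Build the Grundy sequence with g(k) = mex{g(k−s) : s ∈ {2, 6}, s ≤ k}:
k:     0  1  2  3  4  5  6  7  8
g(k):  0  0  1  1  0  0  1  1  0
So g(8) = 0.

0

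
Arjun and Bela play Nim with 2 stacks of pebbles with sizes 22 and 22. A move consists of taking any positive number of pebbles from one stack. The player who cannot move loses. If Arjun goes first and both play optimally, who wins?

Bitwise XOR of the heap sizes:
  10110  (22)
  10110  (22)
  -----
  00000  (0)
The nim-sum is 0, so this is a P-position: the player to move is in a losing position under optimal play; Arjun is about to move from it and so loses — Bela wins.

Bela wins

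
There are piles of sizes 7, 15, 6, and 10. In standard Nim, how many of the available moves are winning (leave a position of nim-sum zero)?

3

Nim-sum: 7 ^ 15 ^ 6 ^ 10 = 4.
The overall nim-sum is X = 4. A pile of size p has a winning move iff p XOR X < p (reduce it to p XOR X).
  7: 7 XOR 4 = 3 < 7 — winning move (to 3).
  15: 15 XOR 4 = 11 < 15 — winning move (to 11).
  6: 6 XOR 4 = 2 < 6 — winning move (to 2).
  10: 10 XOR 4 = 14 ≥ 10 — no move.
That gives 3 winning moves.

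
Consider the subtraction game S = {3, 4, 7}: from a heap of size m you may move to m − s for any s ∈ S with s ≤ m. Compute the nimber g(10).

0

Build the Grundy sequence with g(k) = mex{g(k−s) : s ∈ {3, 4, 7}, s ≤ k}:
g(0) = mex{} = 0
g(1) = mex{} = 0
g(2) = mex{} = 0
g(3) = mex{0} = 1
g(4) = mex{0} = 1
g(5) = mex{0} = 1
g(6) = mex{0,1} = 2
g(7) = mex{0,1} = 2
g(8) = mex{0,1} = 2
g(9) = mex{0,1,2} = 3
g(10) = mex{1,2} = 0
So g(10) = 0.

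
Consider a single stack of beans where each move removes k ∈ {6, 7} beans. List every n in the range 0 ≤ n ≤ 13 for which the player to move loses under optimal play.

Grundy values for subtraction set {6, 7}:
g(0) = mex{} = 0
g(1) = mex{} = 0
g(2) = mex{} = 0
g(3) = mex{} = 0
g(4) = mex{} = 0
g(5) = mex{} = 0
g(6) = mex{0} = 1
g(7) = mex{0} = 1
g(8) = mex{0} = 1
g(9) = mex{0} = 1
g(10) = mex{0} = 1
g(11) = mex{0} = 1
g(12) = mex{0,1} = 2
g(13) = mex{1} = 0
The P-positions (g = 0) in 0..13 are 0, 1, 2, 3, 4, 5, 13.

0, 1, 2, 3, 4, 5, 13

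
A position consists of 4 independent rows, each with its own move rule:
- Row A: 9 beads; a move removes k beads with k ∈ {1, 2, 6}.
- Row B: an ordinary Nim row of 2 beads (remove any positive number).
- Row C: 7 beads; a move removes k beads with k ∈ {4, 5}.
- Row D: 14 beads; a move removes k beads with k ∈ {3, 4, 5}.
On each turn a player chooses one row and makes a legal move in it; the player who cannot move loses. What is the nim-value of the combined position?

3

For row A, compute g(0), g(1), … with moves {1, 2, 6}:
g(0) = mex{} = 0
g(1) = mex{0} = 1
g(2) = mex{0,1} = 2
g(3) = mex{1,2} = 0
g(4) = mex{0,2} = 1
g(5) = mex{0,1} = 2
g(6) = mex{0,1,2} = 3
g(7) = mex{1,2,3} = 0
g(8) = mex{0,2,3} = 1
g(9) = mex{0,1} = 2
So g(9) = 2.
Row B is a plain Nim row of size 2, so its Grundy value is 2.
Build the Grundy sequence for row C with g(k) = mex{g(k−s) : s ∈ {4, 5}, s ≤ k}:
k:     0  1  2  3  4  5  6  7
g(k):  0  0  0  0  1  1  1  1
So g(7) = 1.
Build the Grundy sequence for row D with g(k) = mex{g(k−s) : s ∈ {3, 4, 5}, s ≤ k}:
g(0) = mex{} = 0
g(1) = mex{} = 0
g(2) = mex{} = 0
g(3) = mex{0} = 1
g(4) = mex{0} = 1
g(5) = mex{0} = 1
g(6) = mex{0,1} = 2
g(7) = mex{0,1} = 2
g(8) = mex{1} = 0
g(9) = mex{1,2} = 0
g(10) = mex{1,2} = 0
g(11) = mex{0,2} = 1
g(12) = mex{0,2} = 1
g(13) = mex{0} = 1
g(14) = mex{0,1} = 2
So g(14) = 2.
By the Sprague-Grundy theorem, the Grundy value of a sum of independent games is the XOR of the component values.
Combined value = 2 ⊕ 2 ⊕ 1 ⊕ 2 = 3.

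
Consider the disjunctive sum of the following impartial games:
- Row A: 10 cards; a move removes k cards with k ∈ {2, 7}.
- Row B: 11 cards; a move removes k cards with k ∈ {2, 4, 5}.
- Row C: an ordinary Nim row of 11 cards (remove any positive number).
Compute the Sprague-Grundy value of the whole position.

9

Grundy values for row A (subtraction set {2, 7}):
k:     0  1  2  3  4  5  6  7  8  9 10
g(k):  0  0  1  1  0  0  1  1  2  0  0
So g(10) = 0.
Grundy values for row B (subtraction set {2, 4, 5}):
g(0) = mex{} = 0
g(1) = mex{} = 0
g(2) = mex{0} = 1
g(3) = mex{0} = 1
g(4) = mex{0,1} = 2
g(5) = mex{0,1} = 2
g(6) = mex{0,1,2} = 3
g(7) = mex{1,2} = 0
g(8) = mex{1,2,3} = 0
g(9) = mex{0,2} = 1
g(10) = mex{0,2,3} = 1
g(11) = mex{0,1,3} = 2
So g(11) = 2.
Row C is a plain Nim row of size 11, so its Grundy value is 11.
The value of a disjunctive sum is the nim-sum of the parts.
Combined value = 0 XOR 2 XOR 11 = 9.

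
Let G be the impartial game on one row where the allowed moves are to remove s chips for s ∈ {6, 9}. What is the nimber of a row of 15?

0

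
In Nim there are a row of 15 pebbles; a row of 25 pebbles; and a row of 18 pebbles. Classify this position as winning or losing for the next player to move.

Compute the nim-sum pairwise:
15 ⊕ 25 = 22
22 ⊕ 18 = 4
The nim-sum is 4 ≠ 0, so this is an N-position: the player to move can win.

Winning position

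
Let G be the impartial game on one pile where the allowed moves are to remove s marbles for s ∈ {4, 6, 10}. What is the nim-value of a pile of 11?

2

Build the Grundy sequence with g(k) = mex{g(k−s) : s ∈ {4, 6, 10}, s ≤ k}:
k:     0  1  2  3  4  5  6  7  8  9 10 11
g(k):  0  0  0  0  1  1  1  1  2  2  2  2
So g(11) = 2.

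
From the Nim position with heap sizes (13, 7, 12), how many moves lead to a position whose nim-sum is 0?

Nim-sum: 13 ^ 7 ^ 12 = 6.
The overall nim-sum is X = 6. A heap of size p has a winning move iff p XOR X < p (reduce it to p XOR X).
  13: 13 XOR 6 = 11 < 13 — winning move (to 11).
  7: 7 XOR 6 = 1 < 7 — winning move (to 1).
  12: 12 XOR 6 = 10 < 12 — winning move (to 10).
That gives 3 winning moves.

3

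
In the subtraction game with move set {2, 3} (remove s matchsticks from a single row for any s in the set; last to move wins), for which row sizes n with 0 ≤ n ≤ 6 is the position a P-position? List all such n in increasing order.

Build the Grundy sequence with g(k) = mex{g(k−s) : s ∈ {2, 3}, s ≤ k}:
g(0) = mex{} = 0
g(1) = mex{} = 0
g(2) = mex{0} = 1
g(3) = mex{0} = 1
g(4) = mex{0,1} = 2
g(5) = mex{1} = 0
g(6) = mex{1,2} = 0
The P-positions (g = 0) in 0..6 are 0, 1, 5, 6.

0, 1, 5, 6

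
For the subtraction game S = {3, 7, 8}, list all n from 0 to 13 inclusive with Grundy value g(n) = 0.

0, 1, 2, 6, 11, 12

Compute g(0), g(1), … for moves {3, 7, 8}:
k:     0  1  2  3  4  5  6  7  8  9 10 11 12 13
g(k):  0  0  0  1  1  1  0  2  2  1  3  0  0  2
The P-positions (g = 0) in 0..13 are 0, 1, 2, 6, 11, 12.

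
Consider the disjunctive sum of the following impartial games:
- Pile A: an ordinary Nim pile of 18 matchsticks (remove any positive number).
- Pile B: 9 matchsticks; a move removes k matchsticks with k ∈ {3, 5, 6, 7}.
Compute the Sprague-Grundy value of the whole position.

17

Pile A is a plain Nim pile of size 18, so its Grundy value is 18.
For pile B, compute g(0), g(1), … with moves {3, 5, 6, 7}:
k:     0  1  2  3  4  5  6  7  8  9
g(k):  0  0  0  1  1  1  2  2  2  3
So g(9) = 3.
By the Sprague-Grundy theorem, the Grundy value of a sum of independent games is the XOR of the component values.
Combined value = 18 XOR 3 = 17.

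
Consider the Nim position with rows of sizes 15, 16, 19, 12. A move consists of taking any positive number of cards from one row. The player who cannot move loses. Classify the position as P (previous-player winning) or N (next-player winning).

P-position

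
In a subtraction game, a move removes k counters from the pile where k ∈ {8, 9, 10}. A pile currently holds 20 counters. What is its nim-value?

0

Compute g(0), g(1), … for moves {8, 9, 10}:
k:     0  1  2  3  4  5  6  7  8  9 10 11 12 13 14 15 16 17 18 19 20
g(k):  0  0  0  0  0  0  0  0  1  1  1  1  1  1  1  1  2  2  0  0  0
So g(20) = 0.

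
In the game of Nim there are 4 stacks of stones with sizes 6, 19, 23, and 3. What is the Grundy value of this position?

1

Nim-sum: 6 XOR 19 XOR 23 XOR 3 = 1.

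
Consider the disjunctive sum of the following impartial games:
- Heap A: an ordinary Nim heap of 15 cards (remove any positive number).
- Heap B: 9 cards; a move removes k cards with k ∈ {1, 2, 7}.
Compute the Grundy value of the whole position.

15

Heap A is a plain Nim heap of size 15, so its Grundy value is 15.
Grundy values for heap B (subtraction set {1, 2, 7}):
k:     0  1  2  3  4  5  6  7  8  9
g(k):  0  1  2  0  1  2  0  1  2  0
So g(9) = 0.
By the Sprague-Grundy theorem, the Grundy value of a sum of independent games is the XOR of the component values.
Combined value = 15 XOR 0 = 15.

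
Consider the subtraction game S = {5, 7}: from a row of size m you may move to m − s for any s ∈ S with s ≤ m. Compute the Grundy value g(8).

1

Build the Grundy sequence with g(k) = mex{g(k−s) : s ∈ {5, 7}, s ≤ k}:
k:     0  1  2  3  4  5  6  7  8
g(k):  0  0  0  0  0  1  1  1  1
So g(8) = 1.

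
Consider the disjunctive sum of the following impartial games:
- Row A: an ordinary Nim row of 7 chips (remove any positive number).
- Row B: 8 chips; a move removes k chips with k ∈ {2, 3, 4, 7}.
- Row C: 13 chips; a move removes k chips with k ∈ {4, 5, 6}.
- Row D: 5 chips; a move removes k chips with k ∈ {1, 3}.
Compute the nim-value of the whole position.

Row A is a plain Nim row of size 7, so its Grundy value is 7.
Grundy values for row B (subtraction set {2, 3, 4, 7}):
g(0) = mex{} = 0
g(1) = mex{} = 0
g(2) = mex{0} = 1
g(3) = mex{0} = 1
g(4) = mex{0,1} = 2
g(5) = mex{0,1} = 2
g(6) = mex{1,2} = 0
g(7) = mex{0,1,2} = 3
g(8) = mex{0,2} = 1
So g(8) = 1.
Grundy values for row C (subtraction set {4, 5, 6}):
g(0) = mex{} = 0
g(1) = mex{} = 0
g(2) = mex{} = 0
g(3) = mex{} = 0
g(4) = mex{0} = 1
g(5) = mex{0} = 1
g(6) = mex{0} = 1
g(7) = mex{0} = 1
g(8) = mex{0,1} = 2
g(9) = mex{0,1} = 2
g(10) = mex{1} = 0
g(11) = mex{1} = 0
g(12) = mex{1,2} = 0
g(13) = mex{1,2} = 0
So g(13) = 0.
Grundy values for row D (subtraction set {1, 3}):
g(0) = mex{} = 0
g(1) = mex{0} = 1
g(2) = mex{1} = 0
g(3) = mex{0} = 1
g(4) = mex{1} = 0
g(5) = mex{0} = 1
So g(5) = 1.
The value of a disjunctive sum is the nim-sum of the parts.
Combined value = 7 ⊕ 1 ⊕ 0 ⊕ 1 = 7.

7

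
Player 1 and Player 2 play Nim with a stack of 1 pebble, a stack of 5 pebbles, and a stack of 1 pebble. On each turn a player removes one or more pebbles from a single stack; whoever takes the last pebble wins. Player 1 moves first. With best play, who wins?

Player 1 wins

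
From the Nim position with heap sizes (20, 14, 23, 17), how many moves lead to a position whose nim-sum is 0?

3

Compute the nim-sum pairwise:
20 ⊕ 14 = 26
26 ⊕ 23 = 13
13 ⊕ 17 = 28
The overall nim-sum is X = 28. A heap of size p has a winning move iff p XOR X < p (reduce it to p XOR X).
  20: 20 XOR 28 = 8 < 20 — winning move (to 8).
  14: 14 XOR 28 = 18 ≥ 14 — no move.
  23: 23 XOR 28 = 11 < 23 — winning move (to 11).
  17: 17 XOR 28 = 13 < 17 — winning move (to 13).
That gives 3 winning moves.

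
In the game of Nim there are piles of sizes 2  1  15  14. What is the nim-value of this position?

Bitwise XOR of the heap sizes:
  0010  (2)
  0001  (1)
  1111  (15)
  1110  (14)
  ----
  0010  (2)

2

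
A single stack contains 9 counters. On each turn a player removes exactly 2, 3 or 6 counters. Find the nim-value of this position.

Grundy values for subtraction set {2, 3, 6}:
g(0) = mex{} = 0
g(1) = mex{} = 0
g(2) = mex{0} = 1
g(3) = mex{0} = 1
g(4) = mex{0,1} = 2
g(5) = mex{1} = 0
g(6) = mex{0,1,2} = 3
g(7) = mex{0,2} = 1
g(8) = mex{0,1,3} = 2
g(9) = mex{1,3} = 0
So g(9) = 0.

0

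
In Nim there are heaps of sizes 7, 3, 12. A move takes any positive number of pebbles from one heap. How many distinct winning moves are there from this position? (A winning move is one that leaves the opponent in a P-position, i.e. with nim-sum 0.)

1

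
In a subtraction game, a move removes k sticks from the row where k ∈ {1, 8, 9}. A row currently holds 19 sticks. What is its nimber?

Build the Grundy sequence with g(k) = mex{g(k−s) : s ∈ {1, 8, 9}, s ≤ k}:
k:     0  1  2  3  4  5  6  7  8  9 10 11 12 13 14 15 16 17 18 19
g(k):  0  1  0  1  0  1  0  1  2  3  2  3  2  3  2  3  0  1  0  1
So g(19) = 1.

1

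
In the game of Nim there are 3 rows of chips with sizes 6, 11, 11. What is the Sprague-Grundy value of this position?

6

Write each in binary and XOR column by column:
  0110  (6)
  1011  (11)
  1011  (11)
  ----
  0110  (6)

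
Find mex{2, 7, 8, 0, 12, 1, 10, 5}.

The values 0, 1, 2 are all present; 3 is the first non-negative integer missing from the set.

3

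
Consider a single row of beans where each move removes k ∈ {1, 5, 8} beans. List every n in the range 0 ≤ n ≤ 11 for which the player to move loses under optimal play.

0, 2, 4, 6

Compute g(0), g(1), … for moves {1, 5, 8}:
k:     0  1  2  3  4  5  6  7  8  9 10 11
g(k):  0  1  0  1  0  1  0  1  2  3  2  3
The P-positions (g = 0) in 0..11 are 0, 2, 4, 6.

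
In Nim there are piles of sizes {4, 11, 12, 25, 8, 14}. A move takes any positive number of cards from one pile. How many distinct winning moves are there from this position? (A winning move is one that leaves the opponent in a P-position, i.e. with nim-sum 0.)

1

Nim-sum: 4 ⊕ 11 ⊕ 12 ⊕ 25 ⊕ 8 ⊕ 14 = 28.
The overall nim-sum is X = 28. A pile of size p has a winning move iff p XOR X < p (reduce it to p XOR X).
  4: 4 XOR 28 = 24 ≥ 4 — no move.
  11: 11 XOR 28 = 23 ≥ 11 — no move.
  12: 12 XOR 28 = 16 ≥ 12 — no move.
  25: 25 XOR 28 = 5 < 25 — winning move (to 5).
  8: 8 XOR 28 = 20 ≥ 8 — no move.
  14: 14 XOR 28 = 18 ≥ 14 — no move.
That gives 1 winning move.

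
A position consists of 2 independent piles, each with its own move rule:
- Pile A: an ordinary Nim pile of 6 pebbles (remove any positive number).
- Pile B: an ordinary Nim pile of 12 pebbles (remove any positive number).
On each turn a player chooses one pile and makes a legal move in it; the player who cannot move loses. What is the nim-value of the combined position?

10

Pile A is a plain Nim pile of size 6, so its Grundy value is 6.
Pile B is a plain Nim pile of size 12, so its Grundy value is 12.
The value of a disjunctive sum is the nim-sum of the parts.
Combined value = 6 ⊕ 12 = 10.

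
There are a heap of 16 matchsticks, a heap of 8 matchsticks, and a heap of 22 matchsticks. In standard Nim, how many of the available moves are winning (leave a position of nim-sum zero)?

Compute the nim-sum pairwise:
16 ⊕ 8 = 24
24 ⊕ 22 = 14
The overall nim-sum is X = 14. A heap of size p has a winning move iff p XOR X < p (reduce it to p XOR X).
  16: 16 XOR 14 = 30 ≥ 16 — no move.
  8: 8 XOR 14 = 6 < 8 — winning move (to 6).
  22: 22 XOR 14 = 24 ≥ 22 — no move.
That gives 1 winning move.

1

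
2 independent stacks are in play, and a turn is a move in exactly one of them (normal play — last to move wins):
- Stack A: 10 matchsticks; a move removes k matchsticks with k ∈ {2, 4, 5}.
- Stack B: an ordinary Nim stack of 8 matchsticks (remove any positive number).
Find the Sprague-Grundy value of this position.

For stack A, compute g(0), g(1), … with moves {2, 4, 5}:
k:     0  1  2  3  4  5  6  7  8  9 10
g(k):  0  0  1  1  2  2  3  0  0  1  1
So g(10) = 1.
Stack B is a plain Nim stack of size 8, so its Grundy value is 8.
By the Sprague-Grundy theorem, the Grundy value of a sum of independent games is the XOR of the component values.
Combined value = 1 XOR 8 = 9.

9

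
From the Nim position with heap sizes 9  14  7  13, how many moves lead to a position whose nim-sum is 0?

Compute the nim-sum pairwise:
9 XOR 14 = 7
7 XOR 7 = 0
0 XOR 13 = 13
The overall nim-sum is X = 13. A heap of size p has a winning move iff p XOR X < p (reduce it to p XOR X).
  9: 9 XOR 13 = 4 < 9 — winning move (to 4).
  14: 14 XOR 13 = 3 < 14 — winning move (to 3).
  7: 7 XOR 13 = 10 ≥ 7 — no move.
  13: 13 XOR 13 = 0 < 13 — winning move (to 0).
That gives 3 winning moves.

3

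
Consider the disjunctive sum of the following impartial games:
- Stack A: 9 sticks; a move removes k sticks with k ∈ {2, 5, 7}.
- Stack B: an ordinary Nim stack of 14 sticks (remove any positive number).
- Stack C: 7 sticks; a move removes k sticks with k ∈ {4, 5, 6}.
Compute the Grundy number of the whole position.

13

Build the Grundy sequence for stack A with g(k) = mex{g(k−s) : s ∈ {2, 5, 7}, s ≤ k}:
g(0) = mex{} = 0
g(1) = mex{} = 0
g(2) = mex{0} = 1
g(3) = mex{0} = 1
g(4) = mex{1} = 0
g(5) = mex{0,1} = 2
g(6) = mex{0} = 1
g(7) = mex{0,1,2} = 3
g(8) = mex{0,1} = 2
g(9) = mex{0,1,3} = 2
So g(9) = 2.
Stack B is a plain Nim stack of size 14, so its Grundy value is 14.
Build the Grundy sequence for stack C with g(k) = mex{g(k−s) : s ∈ {4, 5, 6}, s ≤ k}:
k:     0  1  2  3  4  5  6  7
g(k):  0  0  0  0  1  1  1  1
So g(7) = 1.
By the Sprague-Grundy theorem, the Grundy value of a sum of independent games is the XOR of the component values.
Combined value = 2 XOR 14 XOR 1 = 13.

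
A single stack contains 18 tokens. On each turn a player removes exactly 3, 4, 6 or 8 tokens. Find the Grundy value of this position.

2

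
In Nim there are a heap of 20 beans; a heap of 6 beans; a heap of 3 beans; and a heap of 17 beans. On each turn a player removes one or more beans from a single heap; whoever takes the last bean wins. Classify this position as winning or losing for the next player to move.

Nim-sum: 20 XOR 6 XOR 3 XOR 17 = 0.
The nim-sum is 0, so this is a P-position: the player to move is in a losing position under optimal play.

Losing position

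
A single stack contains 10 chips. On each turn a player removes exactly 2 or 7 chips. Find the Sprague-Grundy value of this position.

Build the Grundy sequence with g(k) = mex{g(k−s) : s ∈ {2, 7}, s ≤ k}:
g(0) = mex{} = 0
g(1) = mex{} = 0
g(2) = mex{0} = 1
g(3) = mex{0} = 1
g(4) = mex{1} = 0
g(5) = mex{1} = 0
g(6) = mex{0} = 1
g(7) = mex{0} = 1
g(8) = mex{0,1} = 2
g(9) = mex{1} = 0
g(10) = mex{1,2} = 0
So g(10) = 0.

0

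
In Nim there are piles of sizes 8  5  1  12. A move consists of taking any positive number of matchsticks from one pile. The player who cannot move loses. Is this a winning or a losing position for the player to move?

Nim-sum: 8 XOR 5 XOR 1 XOR 12 = 0.
The nim-sum is 0, so this is a P-position: the player to move is in a losing position under optimal play.

Losing position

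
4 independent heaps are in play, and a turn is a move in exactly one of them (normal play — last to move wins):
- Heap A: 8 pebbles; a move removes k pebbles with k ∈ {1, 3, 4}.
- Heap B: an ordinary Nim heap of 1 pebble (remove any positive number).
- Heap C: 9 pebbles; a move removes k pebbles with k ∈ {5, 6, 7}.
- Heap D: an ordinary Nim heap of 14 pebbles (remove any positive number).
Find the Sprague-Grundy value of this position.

15

Build the Grundy sequence for heap A with g(k) = mex{g(k−s) : s ∈ {1, 3, 4}, s ≤ k}:
k:     0  1  2  3  4  5  6  7  8
g(k):  0  1  0  1  2  3  2  0  1
So g(8) = 1.
Heap B is a plain Nim heap of size 1, so its Grundy value is 1.
For heap C, compute g(0), g(1), … with moves {5, 6, 7}:
g(0) = mex{} = 0
g(1) = mex{} = 0
g(2) = mex{} = 0
g(3) = mex{} = 0
g(4) = mex{} = 0
g(5) = mex{0} = 1
g(6) = mex{0} = 1
g(7) = mex{0} = 1
g(8) = mex{0} = 1
g(9) = mex{0} = 1
So g(9) = 1.
Heap D is a plain Nim heap of size 14, so its Grundy value is 14.
By the Sprague-Grundy theorem, the Grundy value of a sum of independent games is the XOR of the component values.
Combined value = 1 XOR 1 XOR 1 XOR 14 = 15.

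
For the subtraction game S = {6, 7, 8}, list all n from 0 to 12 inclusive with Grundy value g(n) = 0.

0, 1, 2, 3, 4, 5

Build the Grundy sequence with g(k) = mex{g(k−s) : s ∈ {6, 7, 8}, s ≤ k}:
k:     0  1  2  3  4  5  6  7  8  9 10 11 12
g(k):  0  0  0  0  0  0  1  1  1  1  1  1  2
The P-positions (g = 0) in 0..12 are 0, 1, 2, 3, 4, 5.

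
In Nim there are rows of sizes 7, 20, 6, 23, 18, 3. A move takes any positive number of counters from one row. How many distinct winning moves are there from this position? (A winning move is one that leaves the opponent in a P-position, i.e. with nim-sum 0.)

3

Compute the nim-sum pairwise:
7 ⊕ 20 = 19
19 ⊕ 6 = 21
21 ⊕ 23 = 2
2 ⊕ 18 = 16
16 ⊕ 3 = 19
The overall nim-sum is X = 19. A row of size p has a winning move iff p XOR X < p (reduce it to p XOR X).
  7: 7 XOR 19 = 20 ≥ 7 — no move.
  20: 20 XOR 19 = 7 < 20 — winning move (to 7).
  6: 6 XOR 19 = 21 ≥ 6 — no move.
  23: 23 XOR 19 = 4 < 23 — winning move (to 4).
  18: 18 XOR 19 = 1 < 18 — winning move (to 1).
  3: 3 XOR 19 = 16 ≥ 3 — no move.
That gives 3 winning moves.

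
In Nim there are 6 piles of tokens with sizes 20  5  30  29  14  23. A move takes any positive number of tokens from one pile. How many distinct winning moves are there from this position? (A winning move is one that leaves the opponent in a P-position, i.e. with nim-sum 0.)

Write each in binary and XOR column by column:
  10100  (20)
  00101  (5)
  11110  (30)
  11101  (29)
  01110  (14)
  10111  (23)
  -----
  01011  (11)
The overall nim-sum is X = 11. A pile of size p has a winning move iff p XOR X < p (reduce it to p XOR X).
  20: 20 XOR 11 = 31 ≥ 20 — no move.
  5: 5 XOR 11 = 14 ≥ 5 — no move.
  30: 30 XOR 11 = 21 < 30 — winning move (to 21).
  29: 29 XOR 11 = 22 < 29 — winning move (to 22).
  14: 14 XOR 11 = 5 < 14 — winning move (to 5).
  23: 23 XOR 11 = 28 ≥ 23 — no move.
That gives 3 winning moves.

3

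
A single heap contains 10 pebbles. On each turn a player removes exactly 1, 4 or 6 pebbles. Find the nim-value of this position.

0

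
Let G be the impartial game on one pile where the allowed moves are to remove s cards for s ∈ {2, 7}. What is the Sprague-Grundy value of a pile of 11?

1

Compute g(0), g(1), … for moves {2, 7}:
k:     0  1  2  3  4  5  6  7  8  9 10 11
g(k):  0  0  1  1  0  0  1  1  2  0  0  1
So g(11) = 1.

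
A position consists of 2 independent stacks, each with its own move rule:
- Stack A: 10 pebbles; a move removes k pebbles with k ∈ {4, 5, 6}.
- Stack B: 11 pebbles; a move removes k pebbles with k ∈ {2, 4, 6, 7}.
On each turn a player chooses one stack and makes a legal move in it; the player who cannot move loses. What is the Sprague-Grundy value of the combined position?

1

Build the Grundy sequence for stack A with g(k) = mex{g(k−s) : s ∈ {4, 5, 6}, s ≤ k}:
g(0) = mex{} = 0
g(1) = mex{} = 0
g(2) = mex{} = 0
g(3) = mex{} = 0
g(4) = mex{0} = 1
g(5) = mex{0} = 1
g(6) = mex{0} = 1
g(7) = mex{0} = 1
g(8) = mex{0,1} = 2
g(9) = mex{0,1} = 2
g(10) = mex{1} = 0
So g(10) = 0.
Grundy values for stack B (subtraction set {2, 4, 6, 7}):
k:     0  1  2  3  4  5  6  7  8  9 10 11
g(k):  0  0  1  1  2  2  3  3  4  0  0  1
So g(11) = 1.
The value of a disjunctive sum is the nim-sum of the parts.
Combined value = 0 ⊕ 1 = 1.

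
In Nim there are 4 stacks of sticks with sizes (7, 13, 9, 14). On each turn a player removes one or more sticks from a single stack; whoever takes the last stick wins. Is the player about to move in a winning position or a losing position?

Winning position

Bitwise XOR of the heap sizes:
  0111  (7)
  1101  (13)
  1001  (9)
  1110  (14)
  ----
  1101  (13)
The nim-sum is 13 ≠ 0, so this is an N-position: the player to move can win.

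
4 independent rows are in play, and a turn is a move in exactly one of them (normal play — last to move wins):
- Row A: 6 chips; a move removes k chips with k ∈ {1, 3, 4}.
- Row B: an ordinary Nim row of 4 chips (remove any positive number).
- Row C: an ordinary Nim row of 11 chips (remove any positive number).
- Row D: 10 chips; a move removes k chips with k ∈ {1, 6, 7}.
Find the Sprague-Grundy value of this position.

15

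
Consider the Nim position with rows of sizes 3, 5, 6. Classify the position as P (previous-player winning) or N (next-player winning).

P-position

In binary:
  011  (3)
  101  (5)
  110  (6)
  ---
  000  (0)
The nim-sum is 0, so this is a P-position: the player to move is in a losing position under optimal play.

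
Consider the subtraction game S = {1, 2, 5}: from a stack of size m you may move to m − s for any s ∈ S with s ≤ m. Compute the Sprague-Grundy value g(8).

Build the Grundy sequence with g(k) = mex{g(k−s) : s ∈ {1, 2, 5}, s ≤ k}:
k:     0  1  2  3  4  5  6  7  8
g(k):  0  1  2  0  1  2  0  1  2
So g(8) = 2.

2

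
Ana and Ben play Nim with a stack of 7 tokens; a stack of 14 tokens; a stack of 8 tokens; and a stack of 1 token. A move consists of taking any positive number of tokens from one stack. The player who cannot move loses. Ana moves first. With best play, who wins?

In binary:
  0111  (7)
  1110  (14)
  1000  (8)
  0001  (1)
  ----
  0000  (0)
The nim-sum is 0, so this is a P-position: the player to move is in a losing position under optimal play; Ana is about to move from it and so loses — Ben wins.

Ben wins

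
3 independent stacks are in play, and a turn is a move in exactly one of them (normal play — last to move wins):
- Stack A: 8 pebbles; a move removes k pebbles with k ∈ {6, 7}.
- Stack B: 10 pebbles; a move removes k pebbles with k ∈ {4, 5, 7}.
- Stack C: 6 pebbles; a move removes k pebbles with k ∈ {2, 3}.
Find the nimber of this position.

Build the Grundy sequence for stack A with g(k) = mex{g(k−s) : s ∈ {6, 7}, s ≤ k}:
k:     0  1  2  3  4  5  6  7  8
g(k):  0  0  0  0  0  0  1  1  1
So g(8) = 1.
Grundy values for stack B (subtraction set {4, 5, 7}):
g(0) = mex{} = 0
g(1) = mex{} = 0
g(2) = mex{} = 0
g(3) = mex{} = 0
g(4) = mex{0} = 1
g(5) = mex{0} = 1
g(6) = mex{0} = 1
g(7) = mex{0} = 1
g(8) = mex{0,1} = 2
g(9) = mex{0,1} = 2
g(10) = mex{0,1} = 2
So g(10) = 2.
For stack C, compute g(0), g(1), … with moves {2, 3}:
g(0) = mex{} = 0
g(1) = mex{} = 0
g(2) = mex{0} = 1
g(3) = mex{0} = 1
g(4) = mex{0,1} = 2
g(5) = mex{1} = 0
g(6) = mex{1,2} = 0
So g(6) = 0.
By the Sprague-Grundy theorem, the Grundy value of a sum of independent games is the XOR of the component values.
Combined value = 1 ⊕ 2 ⊕ 0 = 3.

3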